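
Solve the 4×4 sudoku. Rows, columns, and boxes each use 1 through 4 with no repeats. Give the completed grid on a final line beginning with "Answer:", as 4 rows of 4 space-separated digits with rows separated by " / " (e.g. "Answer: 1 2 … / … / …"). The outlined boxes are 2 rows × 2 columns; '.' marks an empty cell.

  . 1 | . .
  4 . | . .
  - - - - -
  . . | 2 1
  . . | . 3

Step 1. [r3c2∈{3,4}] across row 3, 4 lands solely at r3c2. So r3c2=4.
Step 2. [r2c2∈{2,3}] in col 2, 3 fits only at r2c2 ⇒ r2c2=3.
Step 3. [r1c1∈{2}] r1c1's peers cover all but 2. So r1c1=2.
Step 4. [r4c3∈{4}] r4c3's peers cover all but 4. So r4c3=4.
Step 5. [r3c1∈{3}] r3c1 has the single candidate 3 ⇒ r3c1=3.
Step 6. [r4c2∈{2}] r4c2 is down to just 2. So r4c2=2.
Step 7. [r4c1∈{1}] r4c1 is down to just 1. So r4c1=1.
Step 8. [r2c3∈{1}] r2c3's peers cover all but 1 ⇒ r2c3=1.
Step 9. [r1c4∈{4}] r1c4 is down to just 4, so r1c4=4.
Step 10. [r2c4∈{2}] r2c4's peers cover all but 2, so r2c4=2.
Step 11. [r1c3∈{3}] nothing but 3 survives at r1c3. So r1c3=3.

Answer: 2 1 3 4 / 4 3 1 2 / 3 4 2 1 / 1 2 4 3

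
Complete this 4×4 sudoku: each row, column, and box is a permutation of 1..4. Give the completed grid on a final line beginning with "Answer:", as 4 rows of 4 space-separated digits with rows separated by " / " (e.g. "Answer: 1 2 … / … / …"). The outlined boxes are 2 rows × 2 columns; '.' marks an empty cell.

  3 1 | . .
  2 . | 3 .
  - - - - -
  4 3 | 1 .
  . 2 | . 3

Step 1. [r1c3∈{2,4}] across col 3, 2 lands solely at r1c3 ⇒ r1c3=2.
Step 2. [r1c4∈{4}] r1c4's peers cover all but 4 ⇒ r1c4=4.
Step 3. [r4c3∈{4}] only 4 remains possible at r4c3 ⇒ r4c3=4.
Step 4. [r3c4∈{2}] r3c4 is down to just 2, so r3c4=2.
Step 5. [r2c2∈{4}] r2c2's peers cover all but 4, so r2c2=4.
Step 6. [r4c1∈{1}] only 1 remains possible at r4c1. So r4c1=1.
Step 7. [r2c4∈{1}] r2c4 is down to just 1 ⇒ r2c4=1.

Answer: 3 1 2 4 / 2 4 3 1 / 4 3 1 2 / 1 2 4 3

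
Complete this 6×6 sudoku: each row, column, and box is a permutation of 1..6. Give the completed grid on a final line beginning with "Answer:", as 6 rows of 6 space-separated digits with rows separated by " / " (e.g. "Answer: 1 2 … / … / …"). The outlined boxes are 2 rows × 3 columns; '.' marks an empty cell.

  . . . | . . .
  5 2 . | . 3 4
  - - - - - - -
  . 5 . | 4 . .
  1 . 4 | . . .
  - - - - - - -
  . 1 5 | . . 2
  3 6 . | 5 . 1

Step 1. [r4c2∈{3}] r4c2 is down to just 3. So r4c2=3.
Step 2. [r3c1∈{2,6}] r3c1 is the only open cell in col 1 admitting 2, so r3c1=2.
Step 3. [r1c1∈{4,6}] r1c1 is the only open cell in col 1 admitting 6, so r1c1=6.
Step 4. [r2c4∈{1,6}] r2c4 is the only open cell in row 2 admitting 6, so r2c4=6.
Step 5. [r1c4∈{1,2}] across col 4, 1 lands solely at r1c4, so r1c4=1.
Step 6. [r5c5∈{4,6}] r5c5 is the only open cell in row 5 admitting 6, so r5c5=6.
Step 7. [r1c6∈{5}] r1c6 has the single candidate 5, so r1c6=5.
Step 8. [r3c6∈{3,6}] 3 has one home in row 3: r3c6 ⇒ r3c6=3.
Step 9. [r1c5∈{2}] r1c5 has the single candidate 2 ⇒ r1c5=2.
Step 10. [r4c6∈{6}] r4c6's peers cover all but 6, so r4c6=6.
Step 11. [r4c4∈{2}] nothing but 2 survives at r4c4 ⇒ r4c4=2.
Step 12. [r6c3∈{2}] r6c3 has the single candidate 2 ⇒ r6c3=2.
Step 13. [r3c3∈{6}] r3c3's peers cover all but 6, so r3c3=6.
Step 14. [r2c3∈{1}] only 1 remains possible at r2c3 ⇒ r2c3=1.
Step 15. [r6c5∈{4}] r6c5 has the single candidate 4 ⇒ r6c5=4.
Step 16. [r3c5∈{1}] only 1 remains possible at r3c5. So r3c5=1.
Step 17. [r1c3∈{3}] r1c3 has the single candidate 3, so r1c3=3.
Step 18. [r4c5∈{5}] nothing but 5 survives at r4c5. So r4c5=5.
Step 19. [r5c1∈{4}] r5c1 is down to just 4. So r5c1=4.
Step 20. [r5c4∈{3}] r5c4 is down to just 3 ⇒ r5c4=3.
Step 21. [r1c2∈{4}] r1c2's peers cover all but 4, so r1c2=4.

Answer: 6 4 3 1 2 5 / 5 2 1 6 3 4 / 2 5 6 4 1 3 / 1 3 4 2 5 6 / 4 1 5 3 6 2 / 3 6 2 5 4 1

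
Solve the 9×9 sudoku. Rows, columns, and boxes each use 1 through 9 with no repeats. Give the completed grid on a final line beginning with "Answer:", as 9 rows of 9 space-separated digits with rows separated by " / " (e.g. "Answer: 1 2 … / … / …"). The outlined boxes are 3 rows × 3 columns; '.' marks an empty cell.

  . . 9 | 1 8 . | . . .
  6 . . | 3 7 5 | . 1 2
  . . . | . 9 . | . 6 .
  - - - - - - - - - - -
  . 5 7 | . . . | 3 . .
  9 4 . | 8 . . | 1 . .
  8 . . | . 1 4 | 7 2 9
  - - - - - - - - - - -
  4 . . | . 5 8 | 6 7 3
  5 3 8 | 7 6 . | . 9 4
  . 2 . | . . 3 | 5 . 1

Step 1. [r3c6∈{2}] r3c6 is down to just 2. So r3c6=2.
Step 2. [r1c2∈{7}] nothing but 7 survives at r1c2, so r1c2=7.
Step 3. [r5c3∈{2,3,6}] in col 3, 2 fits only at r5c3 ⇒ r5c3=2.
Step 4. [r3c3∈{1,3,4,5}] across col 3, 5 lands solely at r3c3, so r3c3=5.
Step 5. [r9c4∈{4,9}] 9 has one home in row 9: r9c4, so r9c4=9.
Step 6. [r1c7∈{4}] r1c7 is down to just 4. So r1c7=4.
Step 7. [r3c7∈{8}] r3c7 is down to just 8. So r3c7=8.
Step 8. [r1c6∈{6}] only 6 remains possible at r1c6, so r1c6=6.
Step 9. [r4c9∈{6,8}] 8 has one home in col 9: r4c9, so r4c9=8.
Step 10. [r3c1∈{1,3}] 3 has one home in row 3: r3c1, so r3c1=3.
Step 11. [r6c2∈{6}] r6c2 is down to just 6, so r6c2=6.
Step 12. [r1c9∈{5}] r1c9 is down to just 5 ⇒ r1c9=5.
Step 13. [r7c4∈{2}] r7c4's peers cover all but 2 ⇒ r7c4=2.
Step 14. [r7c2∈{1,9}] row 7 places 9 nowhere but r7c2, so r7c2=9.
Step 15. [r9c5∈{4}] r9c5 has the single candidate 4 ⇒ r9c5=4.
Step 16. [r4c5∈{2}] r4c5 has the single candidate 2, so r4c5=2.
Step 17. [r5c9∈{6}] r5c9 has the single candidate 6. So r5c9=6.
Step 18. [r8c6∈{1}] r8c6's peers cover all but 1. So r8c6=1.
Step 19. [r4c6∈{9}] r4c6 is down to just 9. So r4c6=9.
Step 20. [r7c3∈{1}] only 1 remains possible at r7c3 ⇒ r7c3=1.
Step 21. [r5c6∈{7}] r5c6 is down to just 7, so r5c6=7.
Step 22. [r9c3∈{6}] r9c3 is down to just 6 ⇒ r9c3=6.
Step 23. [r6c3∈{3}] only 3 remains possible at r6c3. So r6c3=3.
Step 24. [r5c5∈{3}] nothing but 3 survives at r5c5 ⇒ r5c5=3.
Step 25. [r3c2∈{1}] r3c2 is down to just 1. So r3c2=1.
Step 26. [r4c8∈{4}] r4c8 is down to just 4. So r4c8=4.
Step 27. [r2c2∈{8}] nothing but 8 survives at r2c2 ⇒ r2c2=8.
Step 28. [r3c9∈{7}] only 7 remains possible at r3c9, so r3c9=7.
Step 29. [r1c8∈{3}] r1c8's peers cover all but 3, so r1c8=3.
Step 30. [r6c4∈{5}] only 5 remains possible at r6c4 ⇒ r6c4=5.
Step 31. [r4c4∈{6}] r4c4 is down to just 6. So r4c4=6.
Step 32. [r9c1∈{7}] only 7 remains possible at r9c1 ⇒ r9c1=7.
Step 33. [r2c7∈{9}] r2c7 has the single candidate 9 ⇒ r2c7=9.
Step 34. [r8c7∈{2}] only 2 remains possible at r8c7, so r8c7=2.
Step 35. [r5c8∈{5}] r5c8 is down to just 5. So r5c8=5.
Step 36. [r2c3∈{4}] only 4 remains possible at r2c3. So r2c3=4.
Step 37. [r1c1∈{2}] r1c1 has the single candidate 2, so r1c1=2.
Step 38. [r4c1∈{1}] r4c1's peers cover all but 1 ⇒ r4c1=1.
Step 39. [r3c4∈{4}] only 4 remains possible at r3c4 ⇒ r3c4=4.
Step 40. [r9c8∈{8}] r9c8 has the single candidate 8. So r9c8=8.

Answer: 2 7 9 1 8 6 4 3 5 / 6 8 4 3 7 5 9 1 2 / 3 1 5 4 9 2 8 6 7 / 1 5 7 6 2 9 3 4 8 / 9 4 2 8 3 7 1 5 6 / 8 6 3 5 1 4 7 2 9 / 4 9 1 2 5 8 6 7 3 / 5 3 8 7 6 1 2 9 4 / 7 2 6 9 4 3 5 8 1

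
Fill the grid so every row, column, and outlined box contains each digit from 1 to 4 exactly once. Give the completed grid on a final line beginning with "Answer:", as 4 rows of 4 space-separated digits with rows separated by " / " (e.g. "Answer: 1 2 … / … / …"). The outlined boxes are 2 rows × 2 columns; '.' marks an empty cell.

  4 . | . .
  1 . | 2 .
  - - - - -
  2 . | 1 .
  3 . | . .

Step 1. [r2c4∈{3,4}] row 2 places 4 nowhere but r2c4, so r2c4=4.
Step 2. [r1c3∈{3}] r1c3's peers cover all but 3. So r1c3=3.
Step 3. [r4c2∈{1,4}] r4c2 is the only open cell in row 4 admitting 1 ⇒ r4c2=1.
Step 4. [r4c4∈{2}] nothing but 2 survives at r4c4, so r4c4=2.
Step 5. [r1c2∈{2}] r1c2's peers cover all but 2, so r1c2=2.
Step 6. [r3c2∈{4}] r3c2 has the single candidate 4 ⇒ r3c2=4.
Step 7. [r4c3∈{4}] only 4 remains possible at r4c3, so r4c3=4.
Step 8. [r2c2∈{3}] r2c2's peers cover all but 3. So r2c2=3.
Step 9. [r3c4∈{3}] r3c4's peers cover all but 3, so r3c4=3.
Step 10. [r1c4∈{1}] r1c4 is down to just 1 ⇒ r1c4=1.

Answer: 4 2 3 1 / 1 3 2 4 / 2 4 1 3 / 3 1 4 2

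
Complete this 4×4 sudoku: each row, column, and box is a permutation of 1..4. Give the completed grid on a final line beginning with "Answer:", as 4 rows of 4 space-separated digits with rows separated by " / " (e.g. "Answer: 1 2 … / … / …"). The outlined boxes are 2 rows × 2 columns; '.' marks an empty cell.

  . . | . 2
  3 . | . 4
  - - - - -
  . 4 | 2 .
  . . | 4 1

Step 1. [r1c2∈{1}] r1c2 has the single candidate 1, so r1c2=1.
Step 2. [r4c1∈{2}] nothing but 2 survives at r4c1 ⇒ r4c1=2.
Step 3. [r4c2∈{3}] r4c2's peers cover all but 3, so r4c2=3.
Step 4. [r3c4∈{3}] r3c4's peers cover all but 3, so r3c4=3.
Step 5. [r1c1∈{4}] r1c1 has the single candidate 4. So r1c1=4.
Step 6. [r1c3∈{3}] nothing but 3 survives at r1c3 ⇒ r1c3=3.
Step 7. [r2c2∈{2}] only 2 remains possible at r2c2, so r2c2=2.
Step 8. [r2c3∈{1}] r2c3 has the single candidate 1. So r2c3=1.
Step 9. [r3c1∈{1}] only 1 remains possible at r3c1, so r3c1=1.

Answer: 4 1 3 2 / 3 2 1 4 / 1 4 2 3 / 2 3 4 1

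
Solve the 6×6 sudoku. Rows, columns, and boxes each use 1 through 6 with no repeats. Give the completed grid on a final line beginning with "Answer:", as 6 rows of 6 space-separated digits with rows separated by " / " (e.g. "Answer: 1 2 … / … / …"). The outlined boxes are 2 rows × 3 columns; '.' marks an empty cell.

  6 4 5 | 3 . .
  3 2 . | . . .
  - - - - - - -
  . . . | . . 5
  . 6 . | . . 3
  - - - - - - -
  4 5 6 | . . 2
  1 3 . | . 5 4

Step 1. [r3c1∈{2}] r3c1 has the single candidate 2 ⇒ r3c1=2.
Step 2. [r2c3∈{1}] nothing but 1 survives at r2c3, so r2c3=1.
Step 3. [r4c3∈{4}] r4c3's peers cover all but 4, so r4c3=4.
Step 4. [r5c4∈{1}] r5c4 has the single candidate 1, so r5c4=1.
Step 5. [r4c5∈{1,2}] r4c5 is the only open cell in row 4 admitting 1, so r4c5=1.
Step 6. [r2c4∈{4,5,6}] r2c4 is the only open cell in row 2 admitting 5 ⇒ r2c4=5.
Step 7. [r2c5∈{4,6}] row 2 places 4 nowhere but r2c5 ⇒ r2c5=4.
Step 8. [r6c4∈{6}] r6c4 is down to just 6. So r6c4=6.
Step 9. [r4c4∈{2}] only 2 remains possible at r4c4, so r4c4=2.
Step 10. [r6c3∈{2}] r6c3's peers cover all but 2. So r6c3=2.
Step 11. [r3c3∈{3}] r3c3 is down to just 3. So r3c3=3.
Step 12. [r4c1∈{5}] only 5 remains possible at r4c1 ⇒ r4c1=5.
Step 13. [r3c4∈{4}] r3c4 is down to just 4. So r3c4=4.
Step 14. [r3c2∈{1}] nothing but 1 survives at r3c2, so r3c2=1.
Step 15. [r1c6∈{1}] only 1 remains possible at r1c6 ⇒ r1c6=1.
Step 16. [r2c6∈{6}] r2c6 is down to just 6, so r2c6=6.
Step 17. [r3c5∈{6}] nothing but 6 survives at r3c5. So r3c5=6.
Step 18. [r1c5∈{2}] nothing but 2 survives at r1c5. So r1c5=2.
Step 19. [r5c5∈{3}] only 3 remains possible at r5c5, so r5c5=3.

Answer: 6 4 5 3 2 1 / 3 2 1 5 4 6 / 2 1 3 4 6 5 / 5 6 4 2 1 3 / 4 5 6 1 3 2 / 1 3 2 6 5 4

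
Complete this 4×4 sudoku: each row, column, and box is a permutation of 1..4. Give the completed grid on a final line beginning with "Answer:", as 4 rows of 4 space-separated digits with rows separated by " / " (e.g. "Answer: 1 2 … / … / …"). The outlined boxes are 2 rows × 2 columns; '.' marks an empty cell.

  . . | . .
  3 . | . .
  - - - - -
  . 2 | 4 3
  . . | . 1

Step 1. [r1c1∈{1,2,4}] col 1 places 2 nowhere but r1c1, so r1c1=2.
Step 2. [r2c4∈{2,4}] 2 has one home in col 4: r2c4. So r2c4=2.
Step 3. [r2c2∈{1,4}] r2c2 is the only open cell in row 2 admitting 4, so r2c2=4.
Step 4. [r1c2∈{1}] nothing but 1 survives at r1c2, so r1c2=1.
Step 5. [r4c2∈{3}] r4c2 has the single candidate 3 ⇒ r4c2=3.
Step 6. [r3c1∈{1}] nothing but 1 survives at r3c1, so r3c1=1.
Step 7. [r4c1∈{4}] r4c1 is down to just 4. So r4c1=4.
Step 8. [r1c3∈{3}] r1c3's peers cover all but 3 ⇒ r1c3=3.
Step 9. [r1c4∈{4}] r1c4's peers cover all but 4. So r1c4=4.
Step 10. [r4c3∈{2}] r4c3's peers cover all but 2, so r4c3=2.
Step 11. [r2c3∈{1}] r2c3's peers cover all but 1, so r2c3=1.

Answer: 2 1 3 4 / 3 4 1 2 / 1 2 4 3 / 4 3 2 1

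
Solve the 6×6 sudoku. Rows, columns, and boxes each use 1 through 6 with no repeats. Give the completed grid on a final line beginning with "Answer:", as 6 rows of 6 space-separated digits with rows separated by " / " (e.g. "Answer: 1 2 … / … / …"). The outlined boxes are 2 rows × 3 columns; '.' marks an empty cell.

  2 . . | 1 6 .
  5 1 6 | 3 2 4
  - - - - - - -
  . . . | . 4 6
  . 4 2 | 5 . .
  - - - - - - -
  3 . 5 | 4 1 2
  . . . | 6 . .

Step 1. [r3c1∈{1}] r3c1 is down to just 1, so r3c1=1.
Step 2. [r6c5∈{3,5}] col 5 places 5 nowhere but r6c5. So r6c5=5.
Step 3. [r3c3∈{3}] only 3 remains possible at r3c3 ⇒ r3c3=3.
Step 4. [r4c6∈{1,3}] row 4 places 1 nowhere but r4c6 ⇒ r4c6=1.
Step 5. [r1c3∈{4}] r1c3 is down to just 4. So r1c3=4.
Step 6. [r6c1∈{4}] only 4 remains possible at r6c1, so r6c1=4.
Step 7. [r6c2∈{2}] nothing but 2 survives at r6c2 ⇒ r6c2=2.
Step 8. [r4c5∈{3}] r4c5 is down to just 3, so r4c5=3.
Step 9. [r1c2∈{3}] only 3 remains possible at r1c2 ⇒ r1c2=3.
Step 10. [r3c4∈{2}] r3c4 has the single candidate 2. So r3c4=2.
Step 11. [r6c6∈{3}] r6c6 has the single candidate 3, so r6c6=3.
Step 12. [r3c2∈{5}] r3c2's peers cover all but 5, so r3c2=5.
Step 13. [r4c1∈{6}] r4c1 is down to just 6, so r4c1=6.
Step 14. [r5c2∈{6}] r5c2's peers cover all but 6 ⇒ r5c2=6.
Step 15. [r6c3∈{1}] only 1 remains possible at r6c3. So r6c3=1.
Step 16. [r1c6∈{5}] nothing but 5 survives at r1c6. So r1c6=5.

Answer: 2 3 4 1 6 5 / 5 1 6 3 2 4 / 1 5 3 2 4 6 / 6 4 2 5 3 1 / 3 6 5 4 1 2 / 4 2 1 6 5 3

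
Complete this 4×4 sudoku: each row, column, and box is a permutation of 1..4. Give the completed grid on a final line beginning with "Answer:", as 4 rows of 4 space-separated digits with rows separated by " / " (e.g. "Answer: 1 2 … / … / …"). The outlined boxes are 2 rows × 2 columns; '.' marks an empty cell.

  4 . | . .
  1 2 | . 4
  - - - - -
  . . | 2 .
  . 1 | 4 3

Step 1. [r1c3∈{1,3}] col 3 places 1 nowhere but r1c3 ⇒ r1c3=1.
Step 2. [r1c2∈{3}] r1c2 has the single candidate 3 ⇒ r1c2=3.
Step 3. [r1c4∈{2}] r1c4's peers cover all but 2. So r1c4=2.
Step 4. [r2c3∈{3}] r2c3 is down to just 3, so r2c3=3.
Step 5. [r3c2∈{4}] only 4 remains possible at r3c2. So r3c2=4.
Step 6. [r4c1∈{2}] nothing but 2 survives at r4c1. So r4c1=2.
Step 7. [r3c4∈{1}] nothing but 1 survives at r3c4 ⇒ r3c4=1.
Step 8. [r3c1∈{3}] r3c1 is down to just 3 ⇒ r3c1=3.

Answer: 4 3 1 2 / 1 2 3 4 / 3 4 2 1 / 2 1 4 3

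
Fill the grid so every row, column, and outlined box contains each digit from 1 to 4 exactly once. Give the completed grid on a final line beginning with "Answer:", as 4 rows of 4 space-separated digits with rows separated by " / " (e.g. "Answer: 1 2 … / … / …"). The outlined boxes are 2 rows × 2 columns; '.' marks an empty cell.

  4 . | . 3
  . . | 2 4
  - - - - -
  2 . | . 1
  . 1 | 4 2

Step 1. [r4c1∈{3}] only 3 remains possible at r4c1. So r4c1=3.
Step 2. [r2c1∈{1}] nothing but 1 survives at r2c1 ⇒ r2c1=1.
Step 3. [r3c2∈{4}] r3c2's peers cover all but 4 ⇒ r3c2=4.
Step 4. [r2c2∈{3}] r2c2 has the single candidate 3. So r2c2=3.
Step 5. [r1c2∈{2}] nothing but 2 survives at r1c2. So r1c2=2.
Step 6. [r1c3∈{1}] only 1 remains possible at r1c3, so r1c3=1.
Step 7. [r3c3∈{3}] r3c3's peers cover all but 3 ⇒ r3c3=3.

Answer: 4 2 1 3 / 1 3 2 4 / 2 4 3 1 / 3 1 4 2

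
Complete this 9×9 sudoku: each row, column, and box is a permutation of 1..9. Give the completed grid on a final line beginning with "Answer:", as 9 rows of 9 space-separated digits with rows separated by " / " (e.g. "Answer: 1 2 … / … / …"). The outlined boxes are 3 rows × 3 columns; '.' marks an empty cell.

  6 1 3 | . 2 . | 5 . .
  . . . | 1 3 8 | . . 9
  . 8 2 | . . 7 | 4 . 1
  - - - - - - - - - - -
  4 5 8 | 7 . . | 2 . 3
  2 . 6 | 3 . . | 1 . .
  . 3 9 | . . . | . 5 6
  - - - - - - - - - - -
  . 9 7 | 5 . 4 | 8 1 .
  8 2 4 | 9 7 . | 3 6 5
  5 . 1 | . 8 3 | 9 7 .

Step 1. [r5c8∈{4,8,9}] r5c8 is the only open cell in col 8 admitting 4 ⇒ r5c8=4.
Step 2. [r1c9∈{7,8}] in row 1, 7 fits only at r1c9. So r1c9=7.
Step 3. [r9c4∈{2,6}] across box 8, 2 lands solely at r9c4 ⇒ r9c4=2.
Step 4. [r1c6∈{9}] nothing but 9 survives at r1c6. So r1c6=9.
Step 5. [r6c1∈{1,7}] r6c1 is the only open cell in col 1 admitting 1. So r6c1=1.
Step 6. [r4c5∈{1,6,9}] across col 5, 1 lands solely at r4c5, so r4c5=1.
Step 7. [r3c5∈{5,6}] row 3 places 5 nowhere but r3c5, so r3c5=5.
Step 8. [r1c4∈{4}] nothing but 4 survives at r1c4. So r1c4=4.
Step 9. [r2c1∈{7}] only 7 remains possible at r2c1 ⇒ r2c1=7.
Step 10. [r7c9∈{2}] only 2 remains possible at r7c9, so r7c9=2.
Step 11. [r7c1∈{3}] r7c1 has the single candidate 3, so r7c1=3.
Step 12. [r5c5∈{9}] r5c5 is down to just 9. So r5c5=9.
Step 13. [r2c2∈{4}] r2c2 is down to just 4, so r2c2=4.
Step 14. [r5c6∈{5}] r5c6 is down to just 5. So r5c6=5.
Step 15. [r9c9∈{4}] r9c9 is down to just 4, so r9c9=4.
Step 16. [r6c6∈{2}] r6c6 is down to just 2 ⇒ r6c6=2.
Step 17. [r6c7∈{7}] nothing but 7 survives at r6c7, so r6c7=7.
Step 18. [r7c5∈{6}] r7c5 has the single candidate 6. So r7c5=6.
Step 19. [r5c9∈{8}] only 8 remains possible at r5c9 ⇒ r5c9=8.
Step 20. [r8c6∈{1}] r8c6 has the single candidate 1 ⇒ r8c6=1.
Step 21. [r6c4∈{8}] r6c4 has the single candidate 8 ⇒ r6c4=8.
Step 22. [r1c8∈{8}] only 8 remains possible at r1c8 ⇒ r1c8=8.
Step 23. [r4c8∈{9}] only 9 remains possible at r4c8. So r4c8=9.
Step 24. [r3c1∈{9}] r3c1 has the single candidate 9. So r3c1=9.
Step 25. [r2c8∈{2}] r2c8 has the single candidate 2 ⇒ r2c8=2.
Step 26. [r9c2∈{6}] r9c2 is down to just 6. So r9c2=6.
Step 27. [r2c7∈{6}] only 6 remains possible at r2c7. So r2c7=6.
Step 28. [r3c4∈{6}] nothing but 6 survives at r3c4. So r3c4=6.
Step 29. [r5c2∈{7}] only 7 remains possible at r5c2, so r5c2=7.
Step 30. [r3c8∈{3}] r3c8's peers cover all but 3 ⇒ r3c8=3.
Step 31. [r6c5∈{4}] r6c5 is down to just 4. So r6c5=4.
Step 32. [r2c3∈{5}] nothing but 5 survives at r2c3, so r2c3=5.
Step 33. [r4c6∈{6}] r4c6 has the single candidate 6. So r4c6=6.

Answer: 6 1 3 4 2 9 5 8 7 / 7 4 5 1 3 8 6 2 9 / 9 8 2 6 5 7 4 3 1 / 4 5 8 7 1 6 2 9 3 / 2 7 6 3 9 5 1 4 8 / 1 3 9 8 4 2 7 5 6 / 3 9 7 5 6 4 8 1 2 / 8 2 4 9 7 1 3 6 5 / 5 6 1 2 8 3 9 7 4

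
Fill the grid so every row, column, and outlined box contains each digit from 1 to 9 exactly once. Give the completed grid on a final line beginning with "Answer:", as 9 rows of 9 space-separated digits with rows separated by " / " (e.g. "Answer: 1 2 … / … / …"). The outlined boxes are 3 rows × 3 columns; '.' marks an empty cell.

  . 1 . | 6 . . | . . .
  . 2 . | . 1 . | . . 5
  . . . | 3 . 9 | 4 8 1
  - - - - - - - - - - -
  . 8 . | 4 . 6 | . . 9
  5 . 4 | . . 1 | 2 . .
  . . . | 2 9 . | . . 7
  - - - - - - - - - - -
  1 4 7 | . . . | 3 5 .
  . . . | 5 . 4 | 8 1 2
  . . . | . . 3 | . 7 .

Step 1. [r4c8∈{3}] nothing but 3 survives at r4c8 ⇒ r4c8=3.
Step 2. [r9c7∈{6,9}] r9c7 is the only open cell in box 9 admitting 9 ⇒ r9c7=9.
Step 3. [r6c6∈{5,8}] in row 6, 8 fits only at r6c6 ⇒ r6c6=8.
Step 4. [r2c6∈{7}] r2c6's peers cover all but 7. So r2c6=7.
Step 5. [r5c8∈{6}] r5c8 has the single candidate 6 ⇒ r5c8=6.
Step 6. [r2c4∈{8}] r2c4's peers cover all but 8 ⇒ r2c4=8.
Step 7. [r3c5∈{2,5}] r3c5 is the only open cell in row 3 admitting 2. So r3c5=2.
Step 8. [r2c1∈{3,4,6,9}] r2c1 is the only open cell in row 2 admitting 4, so r2c1=4.
Step 9. [r2c3∈{3,6,9}] row 2 places 3 nowhere but r2c3, so r2c3=3.
Step 10. [r8c5∈{6,7}] across row 8, 7 lands solely at r8c5 ⇒ r8c5=7.
Step 11. [r4c1∈{2,7}] row 4 places 7 nowhere but r4c1 ⇒ r4c1=7.
Step 12. [r3c1∈{6}] r3c1 has the single candidate 6 ⇒ r3c1=6.
Step 13. [r6c1∈{3}] r6c1 is down to just 3 ⇒ r6c1=3.
Step 14. [r6c2∈{6}] r6c2's peers cover all but 6. So r6c2=6.
Step 15. [r3c3∈{5}] r3c3 is down to just 5, so r3c3=5.
Step 16. [r8c1∈{9}] nothing but 9 survives at r8c1. So r8c1=9.
Step 17. [r6c7∈{1,5}] 5 has one home in row 6: r6c7. So r6c7=5.
Step 18. [r7c5∈{6,8}] row 7 places 8 nowhere but r7c5, so r7c5=8.
Step 19. [r4c3∈{1,2}] row 4 places 2 nowhere but r4c3 ⇒ r4c3=2.
Step 20. [r1c3∈{8,9}] col 3 places 9 nowhere but r1c3, so r1c3=9.
Step 21. [r9c5∈{6}] nothing but 6 survives at r9c5 ⇒ r9c5=6.
Step 22. [r1c6∈{5}] r1c6 has the single candidate 5, so r1c6=5.
Step 23. [r1c1∈{8}] r1c1's peers cover all but 8 ⇒ r1c1=8.
Step 24. [r6c8∈{4}] only 4 remains possible at r6c8. So r6c8=4.
Step 25. [r5c5∈{3}] nothing but 3 survives at r5c5 ⇒ r5c5=3.
Step 26. [r9c3∈{8}] r9c3 has the single candidate 8. So r9c3=8.
Step 27. [r5c2∈{9}] nothing but 9 survives at r5c2, so r5c2=9.
Step 28. [r6c3∈{1}] nothing but 1 survives at r6c3. So r6c3=1.
Step 29. [r7c6∈{2}] nothing but 2 survives at r7c6, so r7c6=2.
Step 30. [r1c7∈{7}] r1c7 is down to just 7. So r1c7=7.
Step 31. [r7c9∈{6}] nothing but 6 survives at r7c9 ⇒ r7c9=6.
Step 32. [r2c8∈{9}] nothing but 9 survives at r2c8 ⇒ r2c8=9.
Step 33. [r9c1∈{2}] r9c1's peers cover all but 2 ⇒ r9c1=2.
Step 34. [r9c9∈{4}] r9c9 has the single candidate 4, so r9c9=4.
Step 35. [r1c5∈{4}] r1c5's peers cover all but 4. So r1c5=4.
Step 36. [r7c4∈{9}] r7c4's peers cover all but 9 ⇒ r7c4=9.
Step 37. [r9c4∈{1}] r9c4 is down to just 1. So r9c4=1.
Step 38. [r5c4∈{7}] only 7 remains possible at r5c4 ⇒ r5c4=7.
Step 39. [r2c7∈{6}] r2c7's peers cover all but 6, so r2c7=6.
Step 40. [r4c5∈{5}] r4c5's peers cover all but 5 ⇒ r4c5=5.
Step 41. [r5c9∈{8}] nothing but 8 survives at r5c9, so r5c9=8.
Step 42. [r8c2∈{3}] r8c2 has the single candidate 3, so r8c2=3.
Step 43. [r9c2∈{5}] r9c2 has the single candidate 5, so r9c2=5.
Step 44. [r4c7∈{1}] r4c7's peers cover all but 1 ⇒ r4c7=1.
Step 45. [r3c2∈{7}] only 7 remains possible at r3c2 ⇒ r3c2=7.
Step 46. [r8c3∈{6}] r8c3 has the single candidate 6. So r8c3=6.
Step 47. [r1c9∈{3}] r1c9's peers cover all but 3. So r1c9=3.
Step 48. [r1c8∈{2}] only 2 remains possible at r1c8 ⇒ r1c8=2.

Answer: 8 1 9 6 4 5 7 2 3 / 4 2 3 8 1 7 6 9 5 / 6 7 5 3 2 9 4 8 1 / 7 8 2 4 5 6 1 3 9 / 5 9 4 7 3 1 2 6 8 / 3 6 1 2 9 8 5 4 7 / 1 4 7 9 8 2 3 5 6 / 9 3 6 5 7 4 8 1 2 / 2 5 8 1 6 3 9 7 4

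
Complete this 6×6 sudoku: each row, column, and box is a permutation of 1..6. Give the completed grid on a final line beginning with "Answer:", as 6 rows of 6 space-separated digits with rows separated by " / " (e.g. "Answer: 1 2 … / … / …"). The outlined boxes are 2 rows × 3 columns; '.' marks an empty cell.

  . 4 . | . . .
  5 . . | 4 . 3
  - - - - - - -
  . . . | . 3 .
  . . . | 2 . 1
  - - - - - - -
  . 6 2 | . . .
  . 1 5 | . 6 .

Step 1. [r2c3∈{1,6}] r2c3 is the only open cell in row 2 admitting 6 ⇒ r2c3=6.
Step 2. [r2c5∈{1,2}] 1 has one home in row 2: r2c5 ⇒ r2c5=1.
Step 3. [r4c1∈{3,4,6}] across row 4, 6 lands solely at r4c1 ⇒ r4c1=6.
Step 4. [r1c5∈{2,5}] r1c5 is the only open cell in col 5 admitting 2, so r1c5=2.
Step 5. [r3c1∈{1,2,4}] across col 1, 2 lands solely at r3c1. So r3c1=2.
Step 6. [r3c2∈{5}] only 5 remains possible at r3c2 ⇒ r3c2=5.
Step 7. [r5c4∈{1,3,5}] in row 5, 1 fits only at r5c4 ⇒ r5c4=1.
Step 8. [r5c1∈{3,4}] 3 has one home in row 5: r5c1. So r5c1=3.
Step 9. [r3c3∈{1,4}] r3c3 is the only open cell in row 3 admitting 1 ⇒ r3c3=1.
Step 10. [r3c6∈{4,6}] r3c6 is the only open cell in row 3 admitting 4. So r3c6=4.
Step 11. [r1c6∈{5,6}] across col 6, 6 lands solely at r1c6. So r1c6=6.
Step 12. [r4c5∈{5}] r4c5 has the single candidate 5. So r4c5=5.
Step 13. [r4c3∈{3,4}] 4 has one home in row 4: r4c3. So r4c3=4.
Step 14. [r6c4∈{3}] only 3 remains possible at r6c4. So r6c4=3.
Step 15. [r5c6∈{5}] only 5 remains possible at r5c6, so r5c6=5.
Step 16. [r2c2∈{2}] r2c2 has the single candidate 2 ⇒ r2c2=2.
Step 17. [r6c1∈{4}] r6c1 has the single candidate 4, so r6c1=4.
Step 18. [r1c3∈{3}] r1c3's peers cover all but 3. So r1c3=3.
Step 19. [r6c6∈{2}] nothing but 2 survives at r6c6. So r6c6=2.
Step 20. [r1c1∈{1}] only 1 remains possible at r1c1 ⇒ r1c1=1.
Step 21. [r3c4∈{6}] r3c4 is down to just 6 ⇒ r3c4=6.
Step 22. [r1c4∈{5}] r1c4 has the single candidate 5 ⇒ r1c4=5.
Step 23. [r5c5∈{4}] r5c5 has the single candidate 4, so r5c5=4.
Step 24. [r4c2∈{3}] r4c2's peers cover all but 3, so r4c2=3.

Answer: 1 4 3 5 2 6 / 5 2 6 4 1 3 / 2 5 1 6 3 4 / 6 3 4 2 5 1 / 3 6 2 1 4 5 / 4 1 5 3 6 2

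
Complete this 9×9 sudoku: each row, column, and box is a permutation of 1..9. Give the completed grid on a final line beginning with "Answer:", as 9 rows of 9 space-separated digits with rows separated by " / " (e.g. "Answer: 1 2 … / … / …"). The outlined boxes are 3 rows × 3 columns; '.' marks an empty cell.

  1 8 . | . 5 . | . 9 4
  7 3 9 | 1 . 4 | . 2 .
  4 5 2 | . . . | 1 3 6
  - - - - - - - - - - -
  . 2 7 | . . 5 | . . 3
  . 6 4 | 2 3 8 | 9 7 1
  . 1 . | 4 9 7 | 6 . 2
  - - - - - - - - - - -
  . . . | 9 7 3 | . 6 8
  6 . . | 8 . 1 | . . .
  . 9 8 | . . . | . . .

Step 1. [r9c4∈{5,6}] 5 has one home in col 4: r9c4. So r9c4=5.
Step 2. [r2c5∈{6,8}] in row 2, 6 fits only at r2c5. So r2c5=6.
Step 3. [r6c8∈{5,8}] across box 6, 5 lands solely at r6c8. So r6c8=5.
Step 4. [r8c8∈{4}] r8c8 has the single candidate 4. So r8c8=4.
Step 5. [r9c9∈{7}] only 7 remains possible at r9c9, so r9c9=7.
Step 6. [r8c5∈{2}] only 2 remains possible at r8c5 ⇒ r8c5=2.
Step 7. [r2c7∈{5,8}] r2c7 is the only open cell in row 2 admitting 8, so r2c7=8.
Step 8. [r6c3∈{3}] only 3 remains possible at r6c3. So r6c3=3.
Step 9. [r8c3∈{5}] r8c3 is down to just 5 ⇒ r8c3=5.
Step 10. [r7c1∈{2}] nothing but 2 survives at r7c1. So r7c1=2.
Step 11. [r1c7∈{7}] r1c7 has the single candidate 7. So r1c7=7.
Step 12. [r4c8∈{8}] r4c8's peers cover all but 8 ⇒ r4c8=8.
Step 13. [r9c1∈{3}] only 3 remains possible at r9c1 ⇒ r9c1=3.
Step 14. [r7c3∈{1}] nothing but 1 survives at r7c3. So r7c3=1.
Step 15. [r7c2∈{4}] r7c2's peers cover all but 4 ⇒ r7c2=4.
Step 16. [r6c1∈{8}] r6c1's peers cover all but 8 ⇒ r6c1=8.
Step 17. [r9c5∈{4}] r9c5 is down to just 4 ⇒ r9c5=4.
Step 18. [r9c8∈{1}] r9c8's peers cover all but 1 ⇒ r9c8=1.
Step 19. [r4c1∈{9}] nothing but 9 survives at r4c1 ⇒ r4c1=9.
Step 20. [r5c1∈{5}] r5c1's peers cover all but 5 ⇒ r5c1=5.
Step 21. [r3c4∈{7}] nothing but 7 survives at r3c4, so r3c4=7.
Step 22. [r1c3∈{6}] r1c3's peers cover all but 6. So r1c3=6.
Step 23. [r8c2∈{7}] r8c2 is down to just 7 ⇒ r8c2=7.
Step 24. [r3c6∈{9}] r3c6's peers cover all but 9 ⇒ r3c6=9.
Step 25. [r2c9∈{5}] only 5 remains possible at r2c9 ⇒ r2c9=5.
Step 26. [r7c7∈{5}] r7c7 is down to just 5, so r7c7=5.
Step 27. [r1c6∈{2}] r1c6 has the single candidate 2, so r1c6=2.
Step 28. [r8c7∈{3}] nothing but 3 survives at r8c7 ⇒ r8c7=3.
Step 29. [r3c5∈{8}] only 8 remains possible at r3c5 ⇒ r3c5=8.
Step 30. [r1c4∈{3}] r1c4 is down to just 3. So r1c4=3.
Step 31. [r9c6∈{6}] r9c6's peers cover all but 6, so r9c6=6.
Step 32. [r4c5∈{1}] nothing but 1 survives at r4c5. So r4c5=1.
Step 33. [r8c9∈{9}] r8c9's peers cover all but 9 ⇒ r8c9=9.
Step 34. [r9c7∈{2}] only 2 remains possible at r9c7 ⇒ r9c7=2.
Step 35. [r4c4∈{6}] only 6 remains possible at r4c4 ⇒ r4c4=6.
Step 36. [r4c7∈{4}] nothing but 4 survives at r4c7 ⇒ r4c7=4.

Answer: 1 8 6 3 5 2 7 9 4 / 7 3 9 1 6 4 8 2 5 / 4 5 2 7 8 9 1 3 6 / 9 2 7 6 1 5 4 8 3 / 5 6 4 2 3 8 9 7 1 / 8 1 3 4 9 7 6 5 2 / 2 4 1 9 7 3 5 6 8 / 6 7 5 8 2 1 3 4 9 / 3 9 8 5 4 6 2 1 7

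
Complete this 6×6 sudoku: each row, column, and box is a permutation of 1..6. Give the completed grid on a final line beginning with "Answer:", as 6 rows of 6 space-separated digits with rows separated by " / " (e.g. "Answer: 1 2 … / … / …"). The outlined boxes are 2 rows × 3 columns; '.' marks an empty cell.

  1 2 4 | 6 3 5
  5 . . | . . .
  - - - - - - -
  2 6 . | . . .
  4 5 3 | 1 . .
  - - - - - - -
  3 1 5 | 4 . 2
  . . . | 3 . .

Step 1. [r6c1∈{6}] only 6 remains possible at r6c1, so r6c1=6.
Step 2. [r6c5∈{1,5}] row 6 places 5 nowhere but r6c5. So r6c5=5.
Step 3. [r2c5∈{1,2,4}] 1 has one home in col 5: r2c5. So r2c5=1.
Step 4. [r5c5∈{6}] r5c5's peers cover all but 6 ⇒ r5c5=6.
Step 5. [r2c6∈{4}] only 4 remains possible at r2c6. So r2c6=4.
Step 6. [r3c4∈{5}] only 5 remains possible at r3c4. So r3c4=5.
Step 7. [r2c3∈{6}] nothing but 6 survives at r2c3, so r2c3=6.
Step 8. [r3c3∈{1}] r3c3's peers cover all but 1 ⇒ r3c3=1.
Step 9. [r3c6∈{3}] only 3 remains possible at r3c6 ⇒ r3c6=3.
Step 10. [r2c2∈{3}] r2c2's peers cover all but 3, so r2c2=3.
Step 11. [r2c4∈{2}] only 2 remains possible at r2c4 ⇒ r2c4=2.
Step 12. [r4c5∈{2}] r4c5's peers cover all but 2 ⇒ r4c5=2.
Step 13. [r6c2∈{4}] nothing but 4 survives at r6c2 ⇒ r6c2=4.
Step 14. [r6c6∈{1}] r6c6 is down to just 1. So r6c6=1.
Step 15. [r3c5∈{4}] r3c5 has the single candidate 4. So r3c5=4.
Step 16. [r4c6∈{6}] r4c6 is down to just 6, so r4c6=6.
Step 17. [r6c3∈{2}] r6c3 is down to just 2 ⇒ r6c3=2.

Answer: 1 2 4 6 3 5 / 5 3 6 2 1 4 / 2 6 1 5 4 3 / 4 5 3 1 2 6 / 3 1 5 4 6 2 / 6 4 2 3 5 1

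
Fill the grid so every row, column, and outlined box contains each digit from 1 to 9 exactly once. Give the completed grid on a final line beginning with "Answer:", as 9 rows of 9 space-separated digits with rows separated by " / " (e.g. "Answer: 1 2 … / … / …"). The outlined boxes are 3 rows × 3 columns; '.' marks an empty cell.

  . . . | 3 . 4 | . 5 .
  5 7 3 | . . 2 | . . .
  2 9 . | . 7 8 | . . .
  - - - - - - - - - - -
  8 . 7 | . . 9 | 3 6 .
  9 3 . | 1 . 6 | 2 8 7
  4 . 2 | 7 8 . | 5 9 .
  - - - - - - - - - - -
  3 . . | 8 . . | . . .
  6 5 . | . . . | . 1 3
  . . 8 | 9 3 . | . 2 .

Step 1. [r7c5∈{1,2,4,5,6}] r7c5 is the only open cell in box 8 admitting 6. So r7c5=6.
Step 2. [r3c3∈{1,4,6}] box 1 places 4 nowhere but r3c3, so r3c3=4.
Step 3. [r1c7∈{1,6,7,8,9}] in row 1, 7 fits only at r1c7 ⇒ r1c7=7.
Step 4. [r4c9∈{1,4}] r4c9 is the only open cell in box 6 admitting 4, so r4c9=4.
Step 5. [r1c1∈{1}] r1c1 has the single candidate 1. So r1c1=1.
Step 6. [r7c3∈{1,9}] 1 has one home in col 3: r7c3, so r7c3=1.
Step 7. [r1c9∈{2,6,8,9}] in row 1, 2 fits only at r1c9. So r1c9=2.
Step 8. [r2c9∈{1,6,8,9}] col 9 places 8 nowhere but r2c9 ⇒ r2c9=8.
Step 9. [r2c7∈{1,4,6,9}] 9 has one home in box 3: r2c7. So r2c7=9.
Step 10. [r7c7∈{4}] r7c7 is down to just 4, so r7c7=4.
Step 11. [r8c6∈{7}] r8c6 has the single candidate 7, so r8c6=7.
Step 12. [r7c6∈{5}] r7c6's peers cover all but 5. So r7c6=5.
Step 13. [r9c7∈{6}] r9c7 has the single candidate 6. So r9c7=6.
Step 14. [r8c4∈{2,4}] across col 4, 4 lands solely at r8c4 ⇒ r8c4=4.
Step 15. [r4c4∈{2,5}] r4c4 is the only open cell in col 4 admitting 2 ⇒ r4c4=2.
Step 16. [r6c9∈{1}] r6c9 is down to just 1 ⇒ r6c9=1.
Step 17. [r4c5∈{5}] only 5 remains possible at r4c5. So r4c5=5.
Step 18. [r1c2∈{6,8}] in row 1, 8 fits only at r1c2. So r1c2=8.
Step 19. [r2c4∈{6}] r2c4's peers cover all but 6, so r2c4=6.
Step 20. [r3c8∈{3}] r3c8 is down to just 3, so r3c8=3.
Step 21. [r3c7∈{1}] nothing but 1 survives at r3c7, so r3c7=1.
Step 22. [r2c5∈{1}] r2c5's peers cover all but 1, so r2c5=1.
Step 23. [r1c5∈{9}] r1c5 is down to just 9 ⇒ r1c5=9.
Step 24. [r9c1∈{7}] nothing but 7 survives at r9c1. So r9c1=7.
Step 25. [r8c7∈{8}] nothing but 8 survives at r8c7, so r8c7=8.
Step 26. [r4c2∈{1}] r4c2's peers cover all but 1, so r4c2=1.
Step 27. [r9c2∈{4}] r9c2 is down to just 4 ⇒ r9c2=4.
Step 28. [r8c3∈{9}] only 9 remains possible at r8c3. So r8c3=9.
Step 29. [r7c8∈{7}] nothing but 7 survives at r7c8, so r7c8=7.
Step 30. [r5c5∈{4}] r5c5 has the single candidate 4. So r5c5=4.
Step 31. [r7c2∈{2}] r7c2 has the single candidate 2. So r7c2=2.
Step 32. [r5c3∈{5}] r5c3's peers cover all but 5 ⇒ r5c3=5.
Step 33. [r2c8∈{4}] only 4 remains possible at r2c8, so r2c8=4.
Step 34. [r8c5∈{2}] r8c5 has the single candidate 2, so r8c5=2.
Step 35. [r3c9∈{6}] only 6 remains possible at r3c9 ⇒ r3c9=6.
Step 36. [r6c6∈{3}] r6c6 has the single candidate 3. So r6c6=3.
Step 37. [r9c6∈{1}] nothing but 1 survives at r9c6, so r9c6=1.
Step 38. [r9c9∈{5}] only 5 remains possible at r9c9, so r9c9=5.
Step 39. [r1c3∈{6}] r1c3's peers cover all but 6. So r1c3=6.
Step 40. [r7c9∈{9}] r7c9's peers cover all but 9. So r7c9=9.
Step 41. [r6c2∈{6}] r6c2 has the single candidate 6 ⇒ r6c2=6.
Step 42. [r3c4∈{5}] r3c4's peers cover all but 5, so r3c4=5.

Answer: 1 8 6 3 9 4 7 5 2 / 5 7 3 6 1 2 9 4 8 / 2 9 4 5 7 8 1 3 6 / 8 1 7 2 5 9 3 6 4 / 9 3 5 1 4 6 2 8 7 / 4 6 2 7 8 3 5 9 1 / 3 2 1 8 6 5 4 7 9 / 6 5 9 4 2 7 8 1 3 / 7 4 8 9 3 1 6 2 5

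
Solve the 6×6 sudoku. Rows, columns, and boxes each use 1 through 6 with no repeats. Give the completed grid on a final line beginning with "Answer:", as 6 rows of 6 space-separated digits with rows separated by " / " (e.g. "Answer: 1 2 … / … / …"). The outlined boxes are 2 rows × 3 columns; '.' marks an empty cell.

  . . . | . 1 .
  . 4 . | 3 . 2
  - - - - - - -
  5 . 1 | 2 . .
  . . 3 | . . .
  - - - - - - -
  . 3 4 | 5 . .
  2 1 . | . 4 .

Step 1. [r5c1∈{6}] r5c1 has the single candidate 6, so r5c1=6.
Step 2. [r3c6∈{3,4,6}] in row 3, 4 fits only at r3c6 ⇒ r3c6=4.
Step 3. [r1c2∈{2,5,6}] across col 2, 5 lands solely at r1c2. So r1c2=5.
Step 4. [r1c6∈{6}] only 6 remains possible at r1c6 ⇒ r1c6=6.
Step 5. [r4c6∈{1,5}] across col 6, 5 lands solely at r4c6, so r4c6=5.
Step 6. [r4c5∈{6}] only 6 remains possible at r4c5 ⇒ r4c5=6.
Step 7. [r1c1∈{3}] only 3 remains possible at r1c1, so r1c1=3.
Step 8. [r1c4∈{4}] r1c4 has the single candidate 4. So r1c4=4.
Step 9. [r3c2∈{6}] r3c2 is down to just 6. So r3c2=6.
Step 10. [r4c4∈{1}] r4c4 is down to just 1. So r4c4=1.
Step 11. [r6c3∈{5}] r6c3 is down to just 5 ⇒ r6c3=5.
Step 12. [r1c3∈{2}] r1c3 is down to just 2. So r1c3=2.
Step 13. [r6c4∈{6}] r6c4 has the single candidate 6, so r6c4=6.
Step 14. [r2c5∈{5}] r2c5 has the single candidate 5, so r2c5=5.
Step 15. [r2c3∈{6}] nothing but 6 survives at r2c3 ⇒ r2c3=6.
Step 16. [r3c5∈{3}] nothing but 3 survives at r3c5 ⇒ r3c5=3.
Step 17. [r4c2∈{2}] r4c2 has the single candidate 2 ⇒ r4c2=2.
Step 18. [r5c6∈{1}] r5c6 has the single candidate 1, so r5c6=1.
Step 19. [r2c1∈{1}] r2c1 has the single candidate 1. So r2c1=1.
Step 20. [r5c5∈{2}] nothing but 2 survives at r5c5. So r5c5=2.
Step 21. [r4c1∈{4}] r4c1's peers cover all but 4 ⇒ r4c1=4.
Step 22. [r6c6∈{3}] r6c6 has the single candidate 3. So r6c6=3.

Answer: 3 5 2 4 1 6 / 1 4 6 3 5 2 / 5 6 1 2 3 4 / 4 2 3 1 6 5 / 6 3 4 5 2 1 / 2 1 5 6 4 3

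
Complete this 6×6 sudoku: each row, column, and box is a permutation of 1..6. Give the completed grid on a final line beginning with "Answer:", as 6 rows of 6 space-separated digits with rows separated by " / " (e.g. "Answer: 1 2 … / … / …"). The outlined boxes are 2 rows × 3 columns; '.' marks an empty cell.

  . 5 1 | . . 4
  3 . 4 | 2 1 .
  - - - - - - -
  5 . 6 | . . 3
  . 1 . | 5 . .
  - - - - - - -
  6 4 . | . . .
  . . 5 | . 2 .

Step 1. [r6c4∈{1,3,4,6}] r6c4 is the only open cell in row 6 admitting 4. So r6c4=4.
Step 2. [r6c6∈{1,6}] r6c6 is the only open cell in row 6 admitting 6, so r6c6=6.
Step 3. [r5c5∈{3,5}] col 5 places 5 nowhere but r5c5, so r5c5=5.
Step 4. [r5c4∈{1,3}] 3 has one home in box 6: r5c4. So r5c4=3.
Step 5. [r4c1∈{2,4}] r4c1 is the only open cell in col 1 admitting 4. So r4c1=4.
Step 6. [r3c2∈{2}] only 2 remains possible at r3c2. So r3c2=2.
Step 7. [r4c5∈{6}] only 6 remains possible at r4c5, so r4c5=6.
Step 8. [r5c3∈{2}] r5c3's peers cover all but 2 ⇒ r5c3=2.
Step 9. [r4c3∈{3}] r4c3's peers cover all but 3, so r4c3=3.
Step 10. [r5c6∈{1}] r5c6 is down to just 1, so r5c6=1.
Step 11. [r3c4∈{1}] r3c4 has the single candidate 1. So r3c4=1.
Step 12. [r2c6∈{5}] r2c6 is down to just 5, so r2c6=5.
Step 13. [r1c1∈{2}] nothing but 2 survives at r1c1. So r1c1=2.
Step 14. [r3c5∈{4}] r3c5 is down to just 4. So r3c5=4.
Step 15. [r6c1∈{1}] nothing but 1 survives at r6c1, so r6c1=1.
Step 16. [r1c4∈{6}] only 6 remains possible at r1c4, so r1c4=6.
Step 17. [r6c2∈{3}] r6c2's peers cover all but 3 ⇒ r6c2=3.
Step 18. [r2c2∈{6}] r2c2 is down to just 6. So r2c2=6.
Step 19. [r1c5∈{3}] nothing but 3 survives at r1c5, so r1c5=3.
Step 20. [r4c6∈{2}] nothing but 2 survives at r4c6, so r4c6=2.

Answer: 2 5 1 6 3 4 / 3 6 4 2 1 5 / 5 2 6 1 4 3 / 4 1 3 5 6 2 / 6 4 2 3 5 1 / 1 3 5 4 2 6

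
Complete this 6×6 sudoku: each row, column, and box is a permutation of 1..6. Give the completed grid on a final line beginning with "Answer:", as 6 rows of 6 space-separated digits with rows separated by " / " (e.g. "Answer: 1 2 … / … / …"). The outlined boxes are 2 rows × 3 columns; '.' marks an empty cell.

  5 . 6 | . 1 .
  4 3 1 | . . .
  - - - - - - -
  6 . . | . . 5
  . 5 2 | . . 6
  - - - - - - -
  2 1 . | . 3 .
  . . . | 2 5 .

Step 1. [r5c6∈{4}] only 4 remains possible at r5c6, so r5c6=4.
Step 2. [r3c2∈{4}] only 4 remains possible at r3c2. So r3c2=4.
Step 3. [r3c3∈{3}] r3c3 is down to just 3, so r3c3=3.
Step 4. [r4c4∈{1,3,4}] r4c4 is the only open cell in row 4 admitting 3 ⇒ r4c4=3.
Step 5. [r2c6∈{2}] nothing but 2 survives at r2c6, so r2c6=2.
Step 6. [r5c4∈{6}] r5c4 has the single candidate 6, so r5c4=6.
Step 7. [r2c4∈{5}] nothing but 5 survives at r2c4 ⇒ r2c4=5.
Step 8. [r6c6∈{1}] r6c6 is down to just 1, so r6c6=1.
Step 9. [r1c2∈{2}] nothing but 2 survives at r1c2, so r1c2=2.
Step 10. [r6c1∈{3}] r6c1's peers cover all but 3 ⇒ r6c1=3.
Step 11. [r4c5∈{4}] nothing but 4 survives at r4c5, so r4c5=4.
Step 12. [r5c3∈{5}] only 5 remains possible at r5c3 ⇒ r5c3=5.
Step 13. [r6c3∈{4}] only 4 remains possible at r6c3, so r6c3=4.
Step 14. [r2c5∈{6}] only 6 remains possible at r2c5 ⇒ r2c5=6.
Step 15. [r1c6∈{3}] r1c6 has the single candidate 3. So r1c6=3.
Step 16. [r3c5∈{2}] only 2 remains possible at r3c5, so r3c5=2.
Step 17. [r6c2∈{6}] r6c2's peers cover all but 6 ⇒ r6c2=6.
Step 18. [r3c4∈{1}] r3c4 is down to just 1. So r3c4=1.
Step 19. [r1c4∈{4}] r1c4's peers cover all but 4 ⇒ r1c4=4.
Step 20. [r4c1∈{1}] r4c1 is down to just 1, so r4c1=1.

Answer: 5 2 6 4 1 3 / 4 3 1 5 6 2 / 6 4 3 1 2 5 / 1 5 2 3 4 6 / 2 1 5 6 3 4 / 3 6 4 2 5 1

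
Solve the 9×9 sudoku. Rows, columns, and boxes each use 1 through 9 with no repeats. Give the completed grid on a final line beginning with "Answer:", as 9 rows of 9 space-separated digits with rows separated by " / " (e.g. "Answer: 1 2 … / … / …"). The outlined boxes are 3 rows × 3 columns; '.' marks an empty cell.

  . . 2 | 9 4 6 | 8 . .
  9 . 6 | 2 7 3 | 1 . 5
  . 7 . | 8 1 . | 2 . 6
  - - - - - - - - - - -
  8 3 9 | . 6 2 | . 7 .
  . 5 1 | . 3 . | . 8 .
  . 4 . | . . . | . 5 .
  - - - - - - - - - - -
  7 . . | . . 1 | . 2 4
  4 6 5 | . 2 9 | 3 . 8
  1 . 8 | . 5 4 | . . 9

Step 1. [r9c8∈{6}] only 6 remains possible at r9c8, so r9c8=6.
Step 2. [r1c8∈{3}] r1c8 has the single candidate 3. So r1c8=3.
Step 3. [r5c6∈{7}] nothing but 7 survives at r5c6. So r5c6=7.
Step 4. [r5c7∈{4,6,9}] in row 5, 9 fits only at r5c7 ⇒ r5c7=9.
Step 5. [r5c1∈{2,6}] r5c1 is the only open cell in row 5 admitting 6 ⇒ r5c1=6.
Step 6. [r3c1∈{3,5}] r3c1 is the only open cell in col 1 admitting 3, so r3c1=3.
Step 7. [r4c9∈{1}] r4c9 is down to just 1. So r4c9=1.
Step 8. [r9c4∈{3,7}] r9c4 is the only open cell in row 9 admitting 3 ⇒ r9c4=3.
Step 9. [r7c5∈{8}] r7c5 is down to just 8, so r7c5=8.
Step 10. [r4c7∈{4}] r4c7 is down to just 4, so r4c7=4.
Step 11. [r3c3∈{4}] r3c3's peers cover all but 4. So r3c3=4.
Step 12. [r6c9∈{2,3}] r6c9 is the only open cell in row 6 admitting 3. So r6c9=3.
Step 13. [r5c4∈{4}] r5c4's peers cover all but 4. So r5c4=4.
Step 14. [r8c4∈{7}] r8c4 has the single candidate 7. So r8c4=7.
Step 15. [r9c2∈{2}] r9c2 is down to just 2 ⇒ r9c2=2.
Step 16. [r1c1∈{5}] r1c1 has the single candidate 5 ⇒ r1c1=5.
Step 17. [r8c8∈{1}] r8c8 has the single candidate 1. So r8c8=1.
Step 18. [r2c8∈{4}] r2c8 has the single candidate 4 ⇒ r2c8=4.
Step 19. [r6c3∈{7}] r6c3 has the single candidate 7 ⇒ r6c3=7.
Step 20. [r7c2∈{9}] r7c2 has the single candidate 9 ⇒ r7c2=9.
Step 21. [r2c2∈{8}] r2c2 has the single candidate 8 ⇒ r2c2=8.
Step 22. [r6c6∈{8}] r6c6 has the single candidate 8. So r6c6=8.
Step 23. [r7c4∈{6}] only 6 remains possible at r7c4. So r7c4=6.
Step 24. [r3c8∈{9}] only 9 remains possible at r3c8. So r3c8=9.
Step 25. [r6c5∈{9}] nothing but 9 survives at r6c5 ⇒ r6c5=9.
Step 26. [r1c9∈{7}] r1c9 has the single candidate 7 ⇒ r1c9=7.
Step 27. [r1c2∈{1}] r1c2 has the single candidate 1, so r1c2=1.
Step 28. [r6c1∈{2}] r6c1 is down to just 2, so r6c1=2.
Step 29. [r7c7∈{5}] nothing but 5 survives at r7c7 ⇒ r7c7=5.
Step 30. [r9c7∈{7}] r9c7 has the single candidate 7, so r9c7=7.
Step 31. [r6c4∈{1}] r6c4 is down to just 1, so r6c4=1.
Step 32. [r6c7∈{6}] r6c7 has the single candidate 6, so r6c7=6.
Step 33. [r4c4∈{5}] r4c4 is down to just 5. So r4c4=5.
Step 34. [r7c3∈{3}] nothing but 3 survives at r7c3, so r7c3=3.
Step 35. [r5c9∈{2}] r5c9's peers cover all but 2 ⇒ r5c9=2.
Step 36. [r3c6∈{5}] r3c6's peers cover all but 5, so r3c6=5.

Answer: 5 1 2 9 4 6 8 3 7 / 9 8 6 2 7 3 1 4 5 / 3 7 4 8 1 5 2 9 6 / 8 3 9 5 6 2 4 7 1 / 6 5 1 4 3 7 9 8 2 / 2 4 7 1 9 8 6 5 3 / 7 9 3 6 8 1 5 2 4 / 4 6 5 7 2 9 3 1 8 / 1 2 8 3 5 4 7 6 9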